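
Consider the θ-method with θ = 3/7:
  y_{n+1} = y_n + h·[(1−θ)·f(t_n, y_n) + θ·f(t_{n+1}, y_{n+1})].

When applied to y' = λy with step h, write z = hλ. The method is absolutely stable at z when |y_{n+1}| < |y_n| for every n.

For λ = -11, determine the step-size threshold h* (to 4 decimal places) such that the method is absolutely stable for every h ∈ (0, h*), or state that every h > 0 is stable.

(-14.0000,0); λ=-11 ⇒ h* = (14)/11 = 1.2727.

Test eqn y'=λy, z=hλ:
  y_{n+1} = y_n + z·[4/7·y_n + 3/7·y_{n+1}] ⇒ (1 − 3/7z)y_{n+1} = (1 + 4/7z)y_n
  so R(z) = (1 + 4/7z)/(1 − 3/7z).

Need |R(x)|<1, x<0.
x=-1.31: |R|=0.1610
R=−1: 1+4/7x = −1+3/7x ⇒ -1/7x=2 ⇒ x=2/(-1/7)=-14.0000
Confirm numerically:
  x=-13.455: |R|=0.98849 <1
  x=-6.650: |R|=0.72727 <1
  x=-5.847: |R|=0.66778 <1
  x=-14.544: |R|=1.01074 >1
  x=-14.367: |R|=1.00733 >1
Interval (-14.0000, 0).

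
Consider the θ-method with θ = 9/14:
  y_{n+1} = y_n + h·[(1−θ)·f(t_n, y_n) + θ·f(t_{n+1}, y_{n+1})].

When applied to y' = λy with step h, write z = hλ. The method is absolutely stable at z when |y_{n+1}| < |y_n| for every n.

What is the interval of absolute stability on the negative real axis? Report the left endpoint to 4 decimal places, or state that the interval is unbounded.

Set f=λy, z=hλ:
  y_{n+1} = y_n + z·[5/14·y_n + 9/14·y_{n+1}] ⇒ (1 − 9/14z)y_{n+1} = (1 + 5/14z)y_n
  so R(z) = (1 + 5/14z)/(1 − 9/14z).

Boundary: |R(x)|=1, x<0.
x=-1.16: |R|=0.3355
x=-2: |R|=0.1250
x=-10: |R|=0.3462
x=-100: |R|=0.5317
θ=9/14≥1/2 ⇒ |1+5/14x|<|1−9/14x| ∀x<0 ⇒ unbounded interval.

interval (−∞, 0).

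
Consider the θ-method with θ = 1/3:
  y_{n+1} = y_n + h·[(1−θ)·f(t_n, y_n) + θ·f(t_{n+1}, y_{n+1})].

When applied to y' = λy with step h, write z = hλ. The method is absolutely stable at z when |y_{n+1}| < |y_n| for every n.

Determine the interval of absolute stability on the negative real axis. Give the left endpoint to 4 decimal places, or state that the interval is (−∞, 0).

On y'=λy, z=hλ:
  y_{n+1} = y_n + z·[2/3·y_n + 1/3·y_{n+1}] ⇒ (1 − 1/3z)y_{n+1} = (1 + 2/3z)y_n
  R(z) = (1 + 2/3z)/(1 − 1/3z).

Need |R(x)|<1, x<0.
x=-0.51: |R|=0.5641
R=−1: 1+2/3x = −1+1/3x ⇒ -1/3x=2 ⇒ x=2/(-1/3)=-6.0000
Confirm numerically:
  x=-5.858: |R|=0.98397 <1
  x=-5.042: |R|=0.88088 <1
  x=-4.241: |R|=0.75708 <1
  x=-6.355: |R|=1.03795 >1
  x=-6.261: |R|=1.02818 >1
  x=-6.144: |R|=1.01575 >1
So |R|<1 on (-6.0000, 0).

z∈(-6.0000,0).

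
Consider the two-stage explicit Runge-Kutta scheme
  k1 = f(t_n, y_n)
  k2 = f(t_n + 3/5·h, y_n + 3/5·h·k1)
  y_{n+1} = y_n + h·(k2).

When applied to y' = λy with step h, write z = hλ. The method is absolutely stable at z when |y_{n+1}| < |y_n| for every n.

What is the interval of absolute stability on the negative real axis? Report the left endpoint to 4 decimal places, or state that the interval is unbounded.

Test eqn y'=λy, z=hλ:
  k1=λy_n ⇒ h·k1=z·y_n;  k2=λ(1+3/5z)y_n ⇒ h·k2=z(1+3/5z)y_n
  y_{n+1}/y_n = 1 + z(1+3/5z) = 1 + z + 3/5z²
  ⇒ R(z) = 1 + z + 3/5z².

Solve |R(x)|<1 on ℝ⁻.
x=-1.11: |R|=0.6293
R=1: x+3/5x²=0 ⇒ x=−5/3=-1.6667; min R=1−1/(4·3/5)=0.5833>−1
Confirm numerically:
  x=-1.073: |R|=0.61780 <1
  x=-1.030: |R|=0.60654 <1
  x=-0.966: |R|=0.59389 <1
  x=-0.930: |R|=0.58894 <1
  x=-2.019: |R|=1.42682 >1
  x=-1.705: |R|=1.03921 >1
Interval (-1.6667, 0).

(-1.6667, 0).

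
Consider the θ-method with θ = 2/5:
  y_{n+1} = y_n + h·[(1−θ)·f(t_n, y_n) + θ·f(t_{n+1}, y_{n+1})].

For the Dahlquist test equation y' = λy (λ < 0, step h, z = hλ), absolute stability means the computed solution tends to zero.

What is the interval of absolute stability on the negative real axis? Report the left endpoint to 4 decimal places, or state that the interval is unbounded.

z∈(-10.0000,0).

Test eqn y'=λy, z=hλ:
  y_{n+1} = y_n + z·[3/5·y_n + 2/5·y_{n+1}] ⇒ (1 − 2/5z)y_{n+1} = (1 + 3/5z)y_n
  Hence R(z) = (1 + 3/5z)/(1 − 2/5z).

Find x<0 with |R(x)|<1.
x=-0.89: |R|=0.3437
R=−1: 1+3/5x = −1+2/5x ⇒ -1/5x=2 ⇒ x=2/(-1/5)=-10.0000
Confirm numerically:
  x=-8.284: |R|=0.92044 <1
  x=-6.862: |R|=0.83241 <1
  x=-4.939: |R|=0.65983 <1
  x=-4.449: |R|=0.60059 <1
  x=-10.429: |R|=1.01659 >1
  x=-10.261: |R|=1.01023 >1
  x=-10.039: |R|=1.00156 >1
Interval (-10.0000, 0).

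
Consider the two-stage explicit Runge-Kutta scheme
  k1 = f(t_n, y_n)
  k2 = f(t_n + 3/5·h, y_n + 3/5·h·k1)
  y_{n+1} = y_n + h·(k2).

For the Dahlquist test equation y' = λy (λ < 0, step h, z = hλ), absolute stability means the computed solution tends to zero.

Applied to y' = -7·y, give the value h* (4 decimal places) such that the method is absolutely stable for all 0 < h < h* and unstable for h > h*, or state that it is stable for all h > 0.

(-1.6667,0); λ=-7 ⇒ h* = (5/3)/7 = 0.2381.

Test eqn y'=λy, z=hλ:
  k1=λy_n ⇒ h·k1=z·y_n;  k2=λ(1+3/5z)y_n ⇒ h·k2=z(1+3/5z)y_n
  y_{n+1}/y_n = 1 + z(1+3/5z) = 1 + z + 3/5z²
  ⇒ R(z) = 1 + z + 3/5z².

Boundary: |R(x)|=1, x<0.
x=-1.35: |R|=0.7435
R=1: x+3/5x²=0 ⇒ x=−5/3=-1.6667; min R=1−1/(4·3/5)=0.5833>−1
Confirm numerically:
  x=-1.584: |R|=0.92143 <1
  x=-0.899: |R|=0.58592 <1
  x=-0.829: |R|=0.58334 <1
  x=-0.806: |R|=0.58378 <1
  x=-2.234: |R|=1.76045 >1
  x=-1.967: |R|=1.35445 >1
So |R|<1 on (-1.6667, 0).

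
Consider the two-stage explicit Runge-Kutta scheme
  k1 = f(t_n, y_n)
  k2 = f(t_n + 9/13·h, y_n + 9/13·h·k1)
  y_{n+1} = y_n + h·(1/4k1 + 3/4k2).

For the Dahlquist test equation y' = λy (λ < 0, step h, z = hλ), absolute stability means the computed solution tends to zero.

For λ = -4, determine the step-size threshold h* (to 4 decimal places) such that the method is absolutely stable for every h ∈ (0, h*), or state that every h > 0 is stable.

(-1.9259,0); λ=-4 ⇒ h* = (52/27)/4 = 0.4815.

On y'=λy, z=hλ:
  k1=λy_n ⇒ h·k1=z·y_n;  k2=λ(1+9/13z)y_n ⇒ h·k2=z(1+9/13z)y_n
  y_{n+1}/y_n = 1 + 1/4z + 3/4z(1+9/13z) = 1 + z + 27/52z²
  Hence R(z) = 1 + z + 27/52z².

Need |R(x)|<1, x<0.
x=-1.06: |R|=0.5234
R=1: x+27/52x²=0 ⇒ x=−52/27=-1.9259; min R=1−1/(4·27/52)=0.5185>−1
Confirm numerically:
  x=-1.717: |R|=0.81374 <1
  x=-1.559: |R|=0.70298 <1
  x=-1.483: |R|=0.65894 <1
  x=-2.364: |R|=1.53772 >1
  x=-2.157: |R|=1.25880 >1
  x=-2.020: |R|=1.09867 >1
Interval (-1.9259, 0).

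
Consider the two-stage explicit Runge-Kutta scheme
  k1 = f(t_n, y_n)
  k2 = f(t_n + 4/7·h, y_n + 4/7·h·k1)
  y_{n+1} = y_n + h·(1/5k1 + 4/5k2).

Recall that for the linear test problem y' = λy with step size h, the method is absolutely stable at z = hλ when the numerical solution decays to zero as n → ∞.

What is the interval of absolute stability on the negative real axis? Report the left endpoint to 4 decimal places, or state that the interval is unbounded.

(-2.1875, 0).

Test eqn y'=λy, z=hλ:
  k1=λy_n ⇒ h·k1=z·y_n;  k2=λ(1+4/7z)y_n ⇒ h·k2=z(1+4/7z)y_n
  y_{n+1}/y_n = 1 + 1/5z + 4/5z(1+4/7z) = 1 + z + 16/35z²
  ⇒ R(z) = 1 + z + 16/35z².

Find x<0 with |R(x)|<1.
x=-0.8: |R|=0.4926
R=1: x+16/35x²=0 ⇒ x=−35/16=-2.1875; min R=1−1/(4·16/35)=0.4531>−1
Confirm numerically:
  x=-2.122: |R|=0.93646 <1
  x=-1.902: |R|=0.75176 <1
  x=-1.724: |R|=0.63471 <1
  x=-1.171: |R|=0.45585 <1
  x=-2.781: |R|=1.75453 >1
  x=-2.285: |R|=1.10185 >1
So |R|<1 on (-2.1875, 0).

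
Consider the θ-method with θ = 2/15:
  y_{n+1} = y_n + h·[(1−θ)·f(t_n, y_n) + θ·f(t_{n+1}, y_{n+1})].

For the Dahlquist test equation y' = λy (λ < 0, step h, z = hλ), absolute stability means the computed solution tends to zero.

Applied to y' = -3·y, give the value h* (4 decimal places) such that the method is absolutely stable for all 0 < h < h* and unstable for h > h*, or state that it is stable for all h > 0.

(-2.7273,0); λ=-3 ⇒ h* = (30/11)/3 = 0.9091.

With y'=λy (z=hλ):
  y_{n+1} = y_n + z·[13/15·y_n + 2/15·y_{n+1}] ⇒ (1 − 2/15z)y_{n+1} = (1 + 13/15z)y_n
  so R(z) = (1 + 13/15z)/(1 − 2/15z).

Solve |R(x)|<1 on ℝ⁻.
x=-1.33: |R|=0.1297
R=−1: 1+13/15x = −1+2/15x ⇒ -11/15x=2 ⇒ x=2/(-11/15)=-2.7273
Confirm numerically:
  x=-2.676: |R|=0.97229 <1
  x=-2.626: |R|=0.94499 <1
  x=-1.988: |R|=0.57146 <1
  x=-1.742: |R|=0.41366 <1
  x=-3.230: |R|=1.25769 >1
  x=-3.062: |R|=1.17430 >1
  x=-2.982: |R|=1.13366 >1
So |R|<1 on (-2.7273, 0).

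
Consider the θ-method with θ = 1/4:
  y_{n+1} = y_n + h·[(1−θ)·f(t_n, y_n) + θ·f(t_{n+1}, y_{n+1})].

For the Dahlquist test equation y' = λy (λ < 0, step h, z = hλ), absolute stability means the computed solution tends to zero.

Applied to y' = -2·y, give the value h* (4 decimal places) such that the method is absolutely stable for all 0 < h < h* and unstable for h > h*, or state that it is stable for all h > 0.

(-4.0000,0); λ=-2 ⇒ h* = (4)/2 = 2.0000.

Test eqn y'=λy, z=hλ:
  y_{n+1} = y_n + z·[3/4·y_n + 1/4·y_{n+1}] ⇒ (1 − 1/4z)y_{n+1} = (1 + 3/4z)y_n
  so R(z) = (1 + 3/4z)/(1 − 1/4z).

Find x<0 with |R(x)|<1.
x=-0.79: |R|=0.3403
R=−1: 1+3/4x = −1+1/4x ⇒ -1/2x=2 ⇒ x=2/(-1/2)=-4.0000
Confirm numerically:
  x=-3.970: |R|=0.99247 <1
  x=-3.832: |R|=0.95710 <1
  x=-2.793: |R|=0.64463 <1
  x=-2.194: |R|=0.41686 <1
  x=-4.354: |R|=1.08475 >1
  x=-4.056: |R|=1.01390 >1
So |R|<1 on (-4.0000, 0).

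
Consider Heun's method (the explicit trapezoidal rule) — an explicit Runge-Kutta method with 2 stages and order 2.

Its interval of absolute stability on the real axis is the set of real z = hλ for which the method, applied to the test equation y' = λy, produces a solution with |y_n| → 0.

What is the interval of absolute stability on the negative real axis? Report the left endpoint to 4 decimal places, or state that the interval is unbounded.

z∈(-2.0000,0).

On y'=λy, z=hλ:
  order 2, 2-stage ⇒ R(z)=1+z+z^2/2
  (e.g. R(-0.32)=0.73120, |R|=0.73120)

Solve |R(x)|<1 on ℝ⁻.
x=-0.32: |R|=0.7312
|R(-2.31)|=1.3580 |R(-1.15)|=0.5112 |R(-0.54)|=0.6058
Bisect:
  x_lo=-2.6698 |R|=1.8941  x_hi=-0.0829 |R|=0.9206
  mid=-1.37633 |R|=0.57081 →hi
  mid=-2.02306 |R|=1.02333 →lo
  mid=-1.69970 |R|=0.74479 →hi
  mid=-1.86138 |R|=0.87099 →hi
  mid=-1.94222 |R|=0.94389 →hi
  mid=-1.98264 |R|=0.98279 →hi
  mid=-2.00285 |R|=1.00286 →lo
  mid=-1.99275 |R|=0.99278 →hi
  ...
  [-2.00001,-1.99985] ⇒ x*=-2.0000
So |R|<1 on (-2.0000, 0).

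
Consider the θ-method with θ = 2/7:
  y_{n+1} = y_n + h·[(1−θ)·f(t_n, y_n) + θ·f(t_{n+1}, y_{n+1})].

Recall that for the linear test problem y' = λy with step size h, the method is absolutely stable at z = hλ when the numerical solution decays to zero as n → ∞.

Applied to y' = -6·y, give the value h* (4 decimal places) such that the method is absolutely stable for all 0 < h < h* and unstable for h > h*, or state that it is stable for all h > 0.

Test eqn y'=λy, z=hλ:
  y_{n+1} = y_n + z·[5/7·y_n + 2/7·y_{n+1}] ⇒ (1 − 2/7z)y_{n+1} = (1 + 5/7z)y_n
  ⇒ R(z) = (1 + 5/7z)/(1 − 2/7z).

Find x<0 with |R(x)|<1.
x=-1.17: |R|=0.1231
R=−1: 1+5/7x = −1+2/7x ⇒ -3/7x=2 ⇒ x=2/(-3/7)=-4.6667
Confirm numerically:
  x=-4.554: |R|=0.97902 <1
  x=-4.312: |R|=0.93190 <1
  x=-2.616: |R|=0.49706 <1
  x=-5.182: |R|=1.08903 >1
  x=-4.968: |R|=1.05338 >1
  x=-4.748: |R|=1.01479 >1
So |R|<1 on (-4.6667, 0).

(-4.6667,0); λ=-6 ⇒ h* = (14/3)/6 = 0.7778.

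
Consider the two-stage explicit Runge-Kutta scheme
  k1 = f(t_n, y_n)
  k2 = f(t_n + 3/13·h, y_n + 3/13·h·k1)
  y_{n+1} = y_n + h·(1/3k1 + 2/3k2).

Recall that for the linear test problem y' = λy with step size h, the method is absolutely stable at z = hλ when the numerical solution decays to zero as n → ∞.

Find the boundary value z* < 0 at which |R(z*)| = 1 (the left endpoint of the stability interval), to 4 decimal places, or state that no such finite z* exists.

Test eqn y'=λy, z=hλ:
  k1=λy_n ⇒ h·k1=z·y_n;  k2=λ(1+3/13z)y_n ⇒ h·k2=z(1+3/13z)y_n
  y_{n+1}/y_n = 1 + 1/3z + 2/3z(1+3/13z) = 1 + z + 2/13z²
  Hence R(z) = 1 + z + 2/13z².

Find x<0 with |R(x)|<1.
x=-1.75: |R|=0.2788
R=1: x+2/13x²=0 ⇒ x=−13/2=-6.5000; min R=1−1/(4·2/13)=-0.6250>−1
Confirm numerically:
  x=-6.475: |R|=0.97510 <1
  x=-4.456: |R|=0.40124 <1
  x=-3.646: |R|=0.60087 <1
  x=-6.983: |R|=1.51889 >1
  x=-6.688: |R|=1.19344 >1
  x=-6.536: |R|=1.03620 >1
So |R|<1 on (-6.5000, 0).

z* = -6.5000.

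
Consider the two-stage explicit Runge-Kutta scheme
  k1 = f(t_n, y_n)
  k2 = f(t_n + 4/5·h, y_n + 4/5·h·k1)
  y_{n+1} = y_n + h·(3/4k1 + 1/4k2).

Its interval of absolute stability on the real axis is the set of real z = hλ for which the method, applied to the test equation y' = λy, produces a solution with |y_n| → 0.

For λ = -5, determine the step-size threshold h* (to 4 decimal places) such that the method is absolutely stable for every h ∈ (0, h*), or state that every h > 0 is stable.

Set f=λy, z=hλ:
  k1=λy_n ⇒ h·k1=z·y_n;  k2=λ(1+4/5z)y_n ⇒ h·k2=z(1+4/5z)y_n
  y_{n+1}/y_n = 1 + 3/4z + 1/4z(1+4/5z) = 1 + z + 1/5z²
  Hence R(z) = 1 + z + 1/5z².

Need |R(x)|<1, x<0.
x=-1.44: |R|=0.0253
R=1: x+1/5x²=0 ⇒ x=−5=-5.0000; min R=1−1/(4·1/5)=-0.2500>−1
Confirm numerically:
  x=-4.023: |R|=0.21391 <1
  x=-3.066: |R|=0.18593 <1
  x=-2.446: |R|=0.24942 <1
  x=-5.193: |R|=1.20045 >1
  x=-5.190: |R|=1.19722 >1
  x=-5.045: |R|=1.04541 >1
So |R|<1 on (-5.0000, 0).

(-5.0000,0); λ=-5 ⇒ h* = (5)/5 = 1.0000.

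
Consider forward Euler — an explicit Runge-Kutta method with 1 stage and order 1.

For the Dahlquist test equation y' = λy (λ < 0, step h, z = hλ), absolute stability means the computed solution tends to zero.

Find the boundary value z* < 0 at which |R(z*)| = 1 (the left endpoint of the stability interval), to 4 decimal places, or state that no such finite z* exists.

left endpoint -2.0000.

With y'=λy (z=hλ):
  order 1, 1-stage ⇒ R(z)=1+z
  (e.g. R(-0.34)=0.66000, |R|=0.66000)

Need |R(x)|<1, x<0.
x=-0.34: |R|=0.6600
|R(-2.33)|=1.3300 |R(-1.63)|=0.6300 |R(-0.61)|=0.3900
Bisect:
  x_lo=-2.5277 |R|=1.5277  x_hi=-0.3294 |R|=0.6706
  mid=-1.42855 |R|=0.42855 →hi
  mid=-1.97812 |R|=0.97812 →hi
  mid=-2.25291 |R|=1.25291 →lo
  mid=-2.11552 |R|=1.11552 →lo
  mid=-2.04682 |R|=1.04682 →lo
  mid=-2.01247 |R|=1.01247 →lo
  mid=-1.99530 |R|=0.99530 →hi
  mid=-2.00388 |R|=1.00388 →lo
  ...
  [-2.00013,-1.99999] ⇒ x*=-2.0000
Interval (-2.0000, 0).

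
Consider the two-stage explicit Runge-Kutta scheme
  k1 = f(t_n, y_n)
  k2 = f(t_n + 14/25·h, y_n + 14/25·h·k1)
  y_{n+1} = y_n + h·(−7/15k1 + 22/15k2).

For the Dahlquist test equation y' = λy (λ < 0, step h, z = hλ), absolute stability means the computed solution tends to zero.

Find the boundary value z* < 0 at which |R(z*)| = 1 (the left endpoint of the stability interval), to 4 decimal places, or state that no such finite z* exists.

Test eqn y'=λy, z=hλ:
  k1=λy_n ⇒ h·k1=z·y_n;  k2=λ(1+14/25z)y_n ⇒ h·k2=z(1+14/25z)y_n
  y_{n+1}/y_n = 1 − 7/15z + 22/15z(1+14/25z) = 1 + z + 308/375z²
  so R(z) = 1 + z + 308/375z².

Boundary: |R(x)|=1, x<0.
x=-1.02: |R|=0.8345
R=1: x+308/375x²=0 ⇒ x=−375/308=-1.2175; min R=1−1/(4·308/375)=0.6956>−1
Confirm numerically:
  x=-0.890: |R|=0.76058 <1
  x=-0.672: |R|=0.69890 <1
  x=-0.596: |R|=0.69575 <1
  x=-1.684: |R|=1.64518 >1
  x=-1.353: |R|=1.15054 >1
Interval (-1.2175, 0).

left endpoint -1.2175.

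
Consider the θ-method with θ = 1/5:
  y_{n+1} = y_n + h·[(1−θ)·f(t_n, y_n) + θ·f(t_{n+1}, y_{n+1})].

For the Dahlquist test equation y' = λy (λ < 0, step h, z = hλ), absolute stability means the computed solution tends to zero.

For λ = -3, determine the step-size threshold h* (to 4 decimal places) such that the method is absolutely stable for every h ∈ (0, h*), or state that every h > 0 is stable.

On y'=λy, z=hλ:
  y_{n+1} = y_n + z·[4/5·y_n + 1/5·y_{n+1}] ⇒ (1 − 1/5z)y_{n+1} = (1 + 4/5z)y_n
  so R(z) = (1 + 4/5z)/(1 − 1/5z).

Need |R(x)|<1, x<0.
x=-0.46: |R|=0.5788
R=−1: 1+4/5x = −1+1/5x ⇒ -3/5x=2 ⇒ x=2/(-3/5)=-3.3333
Confirm numerically:
  x=-3.014: |R|=0.88046 <1
  x=-2.000: |R|=0.42857 <1
  x=-1.865: |R|=0.35834 <1
  x=-1.695: |R|=0.26587 <1
  x=-3.883: |R|=1.18564 >1
  x=-3.831: |R|=1.16906 >1
  x=-3.439: |R|=1.03756 >1
Interval (-3.3333, 0).

(-3.3333,0); λ=-3 ⇒ h* = (10/3)/3 = 1.1111.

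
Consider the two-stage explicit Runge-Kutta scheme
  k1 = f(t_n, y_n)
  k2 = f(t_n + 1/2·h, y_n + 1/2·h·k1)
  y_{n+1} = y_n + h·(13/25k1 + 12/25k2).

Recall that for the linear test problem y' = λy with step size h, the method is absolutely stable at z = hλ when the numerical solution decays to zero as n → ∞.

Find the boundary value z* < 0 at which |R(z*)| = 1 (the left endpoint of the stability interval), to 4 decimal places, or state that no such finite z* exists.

left endpoint -4.1667.

On y'=λy, z=hλ:
  k1=λy_n ⇒ h·k1=z·y_n;  k2=λ(1+1/2z)y_n ⇒ h·k2=z(1+1/2z)y_n
  y_{n+1}/y_n = 1 + 13/25z + 12/25z(1+1/2z) = 1 + z + 6/25z²
  ⇒ R(z) = 1 + z + 6/25z².

Find x<0 with |R(x)|<1.
x=-1.3: |R|=0.1056
R=1: x+6/25x²=0 ⇒ x=−25/6=-4.1667; min R=1−1/(4·6/25)=-0.0417>−1
Confirm numerically:
  x=-4.131: |R|=0.96464 <1
  x=-3.685: |R|=0.57401 <1
  x=-2.668: |R|=0.04037 <1
  x=-1.729: |R|=0.01153 <1
  x=-4.496: |R|=1.35536 >1
  x=-4.407: |R|=1.25420 >1
  x=-4.379: |R|=1.22315 >1
Interval (-4.1667, 0).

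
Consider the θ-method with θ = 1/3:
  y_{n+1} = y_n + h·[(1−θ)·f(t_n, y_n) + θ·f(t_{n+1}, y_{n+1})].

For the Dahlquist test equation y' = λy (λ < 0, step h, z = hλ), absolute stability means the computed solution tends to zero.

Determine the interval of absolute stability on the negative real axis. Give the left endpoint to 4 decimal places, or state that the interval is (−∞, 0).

(-6.0000, 0).

Set f=λy, z=hλ:
  y_{n+1} = y_n + z·[2/3·y_n + 1/3·y_{n+1}] ⇒ (1 − 1/3z)y_{n+1} = (1 + 2/3z)y_n
  so R(z) = (1 + 2/3z)/(1 − 1/3z).

Solve |R(x)|<1 on ℝ⁻.
x=-0.88: |R|=0.3196
R=−1: 1+2/3x = −1+1/3x ⇒ -1/3x=2 ⇒ x=2/(-1/3)=-6.0000
Confirm numerically:
  x=-4.947: |R|=0.86750 <1
  x=-3.889: |R|=0.69357 <1
  x=-3.550: |R|=0.62595 <1
  x=-2.676: |R|=0.41438 <1
  x=-6.314: |R|=1.03371 >1
  x=-6.046: |R|=1.00509 >1
So |R|<1 on (-6.0000, 0).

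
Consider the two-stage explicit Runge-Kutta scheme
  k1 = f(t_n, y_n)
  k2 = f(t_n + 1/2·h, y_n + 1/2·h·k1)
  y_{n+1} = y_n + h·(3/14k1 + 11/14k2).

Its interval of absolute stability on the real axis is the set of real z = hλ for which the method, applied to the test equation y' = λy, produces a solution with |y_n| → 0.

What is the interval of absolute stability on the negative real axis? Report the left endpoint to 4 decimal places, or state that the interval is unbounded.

Test eqn y'=λy, z=hλ:
  k1=λy_n ⇒ h·k1=z·y_n;  k2=λ(1+1/2z)y_n ⇒ h·k2=z(1+1/2z)y_n
  y_{n+1}/y_n = 1 + 3/14z + 11/14z(1+1/2z) = 1 + z + 11/28z²
  so R(z) = 1 + z + 11/28z².

Need |R(x)|<1, x<0.
x=-1.07: |R|=0.3798
R=1: x+11/28x²=0 ⇒ x=−28/11=-2.5455; min R=1−1/(4·11/28)=0.3636>−1
Confirm numerically:
  x=-2.296: |R|=0.77499 <1
  x=-1.959: |R|=0.54866 <1
  x=-1.817: |R|=0.48001 <1
  x=-1.789: |R|=0.46835 <1
  x=-3.142: |R|=1.73635 >1
  x=-2.689: |R|=1.15164 >1
Interval (-2.5455, 0).

z∈(-2.5455,0).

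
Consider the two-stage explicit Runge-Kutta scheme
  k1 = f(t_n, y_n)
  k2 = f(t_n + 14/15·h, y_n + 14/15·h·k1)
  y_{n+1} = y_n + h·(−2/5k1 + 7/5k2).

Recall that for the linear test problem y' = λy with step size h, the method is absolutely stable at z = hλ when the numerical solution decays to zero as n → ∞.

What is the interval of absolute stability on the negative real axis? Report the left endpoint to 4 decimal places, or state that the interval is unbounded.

On y'=λy, z=hλ:
  k1=λy_n ⇒ h·k1=z·y_n;  k2=λ(1+14/15z)y_n ⇒ h·k2=z(1+14/15z)y_n
  y_{n+1}/y_n = 1 − 2/5z + 7/5z(1+14/15z) = 1 + z + 98/75z²
  so R(z) = 1 + z + 98/75z².

Solve |R(x)|<1 on ℝ⁻.
x=-1.33: |R|=1.9814
R=1: x+98/75x²=0 ⇒ x=−75/98=-0.7653; min R=1−1/(4·98/75)=0.8087>−1
Confirm numerically:
  x=-0.728: |R|=0.96451 <1
  x=-0.456: |R|=0.81570 <1
  x=-0.371: |R|=0.80885 <1
  x=-0.913: |R|=1.17620 >1
  x=-0.881: |R|=1.13318 >1
Stable set (-0.7653, 0).

(-0.7653, 0).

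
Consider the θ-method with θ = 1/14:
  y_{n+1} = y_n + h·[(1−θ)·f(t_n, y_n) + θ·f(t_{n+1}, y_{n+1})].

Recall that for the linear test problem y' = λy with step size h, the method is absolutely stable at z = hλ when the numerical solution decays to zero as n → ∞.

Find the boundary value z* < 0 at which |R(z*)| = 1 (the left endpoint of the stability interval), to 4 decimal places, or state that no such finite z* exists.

left endpoint -2.3333.

On y'=λy, z=hλ:
  y_{n+1} = y_n + z·[13/14·y_n + 1/14·y_{n+1}] ⇒ (1 − 1/14z)y_{n+1} = (1 + 13/14z)y_n
  R(z) = (1 + 13/14z)/(1 − 1/14z).

Boundary: |R(x)|=1, x<0.
x=-0.97: |R|=0.0929
R=−1: 1+13/14x = −1+1/14x ⇒ -6/7x=2 ⇒ x=2/(-6/7)=-2.3333
Confirm numerically:
  x=-2.198: |R|=0.89974 <1
  x=-1.508: |R|=0.36136 <1
  x=-1.313: |R|=0.20042 <1
  x=-1.181: |R|=0.08912 <1
  x=-2.777: |R|=1.31734 >1
  x=-2.743: |R|=1.29362 >1
  x=-2.391: |R|=1.04222 >1
Stable set (-2.3333, 0).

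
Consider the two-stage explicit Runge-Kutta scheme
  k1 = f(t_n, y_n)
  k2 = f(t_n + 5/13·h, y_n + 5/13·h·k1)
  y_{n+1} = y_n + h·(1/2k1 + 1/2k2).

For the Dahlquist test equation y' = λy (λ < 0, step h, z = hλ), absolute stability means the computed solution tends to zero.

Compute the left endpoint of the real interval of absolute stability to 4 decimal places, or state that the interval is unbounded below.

Set f=λy, z=hλ:
  k1=λy_n ⇒ h·k1=z·y_n;  k2=λ(1+5/13z)y_n ⇒ h·k2=z(1+5/13z)y_n
  y_{n+1}/y_n = 1 + 1/2z + 1/2z(1+5/13z) = 1 + z + 5/26z²
  R(z) = 1 + z + 5/26z².

Find x<0 with |R(x)|<1.
x=-0.44: |R|=0.5972
R=1: x+5/26x²=0 ⇒ x=−26/5=-5.2000; min R=1−1/(4·5/26)=-0.3000>−1
Confirm numerically:
  x=-4.879: |R|=0.69882 <1
  x=-4.570: |R|=0.44633 <1
  x=-4.384: |R|=0.31205 <1
  x=-3.213: |R|=0.22774 <1
  x=-5.690: |R|=1.53617 >1
  x=-5.238: |R|=1.03828 >1
So |R|<1 on (-5.2000, 0).

z* = -5.2000.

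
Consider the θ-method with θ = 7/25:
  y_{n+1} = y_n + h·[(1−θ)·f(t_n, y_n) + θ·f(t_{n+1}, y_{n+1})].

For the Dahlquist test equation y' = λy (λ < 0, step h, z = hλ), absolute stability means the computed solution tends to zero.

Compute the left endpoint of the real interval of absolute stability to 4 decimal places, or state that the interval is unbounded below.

z* = -4.5455.

Test eqn y'=λy, z=hλ:
  y_{n+1} = y_n + z·[18/25·y_n + 7/25·y_{n+1}] ⇒ (1 − 7/25z)y_{n+1} = (1 + 18/25z)y_n
  R(z) = (1 + 18/25z)/(1 − 7/25z).

Boundary: |R(x)|=1, x<0.
x=-1.66: |R|=0.1333
R=−1: 1+18/25x = −1+7/25x ⇒ -11/25x=2 ⇒ x=2/(-11/25)=-4.5455
Confirm numerically:
  x=-4.494: |R|=0.98997 <1
  x=-2.616: |R|=0.50997 <1
  x=-2.368: |R|=0.42390 <1
  x=-2.348: |R|=0.41664 <1
  x=-5.104: |R|=1.10117 >1
  x=-5.025: |R|=1.08766 >1
So |R|<1 on (-4.5455, 0).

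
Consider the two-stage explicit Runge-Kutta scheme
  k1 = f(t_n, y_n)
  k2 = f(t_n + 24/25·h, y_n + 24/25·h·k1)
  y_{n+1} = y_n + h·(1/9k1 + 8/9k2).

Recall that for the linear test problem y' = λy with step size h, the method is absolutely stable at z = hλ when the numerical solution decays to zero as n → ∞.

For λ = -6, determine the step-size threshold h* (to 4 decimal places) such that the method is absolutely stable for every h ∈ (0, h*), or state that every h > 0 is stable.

(-1.1719,0); λ=-6 ⇒ h* = (75/64)/6 = 0.1953.

Set f=λy, z=hλ:
  k1=λy_n ⇒ h·k1=z·y_n;  k2=λ(1+24/25z)y_n ⇒ h·k2=z(1+24/25z)y_n
  y_{n+1}/y_n = 1 + 1/9z + 8/9z(1+24/25z) = 1 + z + 64/75z²
  ⇒ R(z) = 1 + z + 64/75z².

Need |R(x)|<1, x<0.
x=-1.57: |R|=1.5334
R=1: x+64/75x²=0 ⇒ x=−75/64=-1.1719; min R=1−1/(4·64/75)=0.7070>−1
Confirm numerically:
  x=-1.114: |R|=0.94498 <1
  x=-0.717: |R|=0.72169 <1
  x=-0.622: |R|=0.70814 <1
  x=-1.460: |R|=1.35897 >1
  x=-1.259: |R|=1.09360 >1
Stable set (-1.1719, 0).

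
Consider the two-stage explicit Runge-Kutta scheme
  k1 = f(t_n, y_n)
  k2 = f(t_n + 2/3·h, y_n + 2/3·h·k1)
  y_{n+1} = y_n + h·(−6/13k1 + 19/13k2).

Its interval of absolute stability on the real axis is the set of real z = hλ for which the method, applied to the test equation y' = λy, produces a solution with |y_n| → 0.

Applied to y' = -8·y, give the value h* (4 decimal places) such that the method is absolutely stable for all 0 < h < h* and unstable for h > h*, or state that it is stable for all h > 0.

(-1.0263,0); λ=-8 ⇒ h* = (39/38)/8 = 0.1283.

With y'=λy (z=hλ):
  k1=λy_n ⇒ h·k1=z·y_n;  k2=λ(1+2/3z)y_n ⇒ h·k2=z(1+2/3z)y_n
  y_{n+1}/y_n = 1 − 6/13z + 19/13z(1+2/3z) = 1 + z + 38/39z²
  ⇒ R(z) = 1 + z + 38/39z².

Solve |R(x)|<1 on ℝ⁻.
x=-1.6: |R|=1.8944
R=1: x+38/39x²=0 ⇒ x=−39/38=-1.0263; min R=1−1/(4·38/39)=0.7434>−1
Confirm numerically:
  x=-0.892: |R|=0.88326 <1
  x=-0.803: |R|=0.82528 <1
  x=-0.734: |R|=0.79094 <1
  x=-0.492: |R|=0.74386 <1
  x=-1.365: |R|=1.45045 >1
  x=-1.164: |R|=1.15616 >1
Stable set (-1.0263, 0).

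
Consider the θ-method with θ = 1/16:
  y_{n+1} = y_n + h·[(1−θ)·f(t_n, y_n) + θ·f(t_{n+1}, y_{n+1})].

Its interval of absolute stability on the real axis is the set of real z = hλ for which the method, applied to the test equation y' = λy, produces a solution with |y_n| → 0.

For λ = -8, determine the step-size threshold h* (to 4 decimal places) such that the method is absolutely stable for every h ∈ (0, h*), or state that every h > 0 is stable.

Set f=λy, z=hλ:
  y_{n+1} = y_n + z·[15/16·y_n + 1/16·y_{n+1}] ⇒ (1 − 1/16z)y_{n+1} = (1 + 15/16z)y_n
  R(z) = (1 + 15/16z)/(1 − 1/16z).

Find x<0 with |R(x)|<1.
x=-0.83: |R|=0.2109
R=−1: 1+15/16x = −1+1/16x ⇒ -7/8x=2 ⇒ x=2/(-7/8)=-2.2857
Confirm numerically:
  x=-2.137: |R|=0.88521 <1
  x=-1.498: |R|=0.36976 <1
  x=-0.944: |R|=0.10859 <1
  x=-2.718: |R|=1.32333 >1
  x=-2.416: |R|=1.09904 >1
  x=-2.385: |R|=1.07561 >1
So |R|<1 on (-2.2857, 0).

(-2.2857,0); λ=-8 ⇒ h* = (16/7)/8 = 0.2857.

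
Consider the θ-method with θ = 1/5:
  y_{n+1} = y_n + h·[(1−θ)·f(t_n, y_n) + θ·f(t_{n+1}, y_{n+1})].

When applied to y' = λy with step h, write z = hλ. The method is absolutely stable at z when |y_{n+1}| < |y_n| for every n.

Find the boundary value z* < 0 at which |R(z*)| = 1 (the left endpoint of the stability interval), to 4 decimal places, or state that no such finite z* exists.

Test eqn y'=λy, z=hλ:
  y_{n+1} = y_n + z·[4/5·y_n + 1/5·y_{n+1}] ⇒ (1 − 1/5z)y_{n+1} = (1 + 4/5z)y_n
  Hence R(z) = (1 + 4/5z)/(1 − 1/5z).

Find x<0 with |R(x)|<1.
x=-1.31: |R|=0.0380
R=−1: 1+4/5x = −1+1/5x ⇒ -3/5x=2 ⇒ x=2/(-3/5)=-3.3333
Confirm numerically:
  x=-3.071: |R|=0.90249 <1
  x=-2.596: |R|=0.70879 <1
  x=-2.006: |R|=0.43163 <1
  x=-3.785: |R|=1.15424 >1
  x=-3.438: |R|=1.03721 >1
So |R|<1 on (-3.3333, 0).

z* = -3.3333.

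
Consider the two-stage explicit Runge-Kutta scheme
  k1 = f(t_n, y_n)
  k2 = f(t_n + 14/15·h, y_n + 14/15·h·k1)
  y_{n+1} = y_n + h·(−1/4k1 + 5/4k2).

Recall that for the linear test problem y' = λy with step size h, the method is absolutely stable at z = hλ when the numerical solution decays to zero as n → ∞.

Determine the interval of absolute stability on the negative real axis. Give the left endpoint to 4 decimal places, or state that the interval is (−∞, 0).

(-0.8571, 0).

With y'=λy (z=hλ):
  k1=λy_n ⇒ h·k1=z·y_n;  k2=λ(1+14/15z)y_n ⇒ h·k2=z(1+14/15z)y_n
  y_{n+1}/y_n = 1 − 1/4z + 5/4z(1+14/15z) = 1 + z + 7/6z²
  ⇒ R(z) = 1 + z + 7/6z².

Boundary: |R(x)|=1, x<0.
x=-0.94: |R|=1.0909
R=1: x+7/6x²=0 ⇒ x=−6/7=-0.8571; min R=1−1/(4·7/6)=0.7857>−1
Confirm numerically:
  x=-0.524: |R|=0.79634 <1
  x=-0.513: |R|=0.79403 <1
  x=-0.478: |R|=0.78856 <1
  x=-1.091: |R|=1.29766 >1
  x=-1.003: |R|=1.17068 >1
Stable set (-0.8571, 0).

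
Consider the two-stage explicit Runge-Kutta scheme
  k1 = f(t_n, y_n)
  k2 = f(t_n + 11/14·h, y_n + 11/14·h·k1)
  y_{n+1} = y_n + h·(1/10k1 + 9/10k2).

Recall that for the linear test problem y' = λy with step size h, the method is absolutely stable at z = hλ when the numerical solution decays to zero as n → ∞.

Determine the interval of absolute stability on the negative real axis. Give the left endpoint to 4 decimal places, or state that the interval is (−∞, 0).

On y'=λy, z=hλ:
  k1=λy_n ⇒ h·k1=z·y_n;  k2=λ(1+11/14z)y_n ⇒ h·k2=z(1+11/14z)y_n
  y_{n+1}/y_n = 1 + 1/10z + 9/10z(1+11/14z) = 1 + z + 99/140z²
  Hence R(z) = 1 + z + 99/140z².

Solve |R(x)|<1 on ℝ⁻.
x=-0.54: |R|=0.6662
R=1: x+99/140x²=0 ⇒ x=−140/99=-1.4141; min R=1−1/(4·99/140)=0.6465>−1
Confirm numerically:
  x=-1.222: |R|=0.83397 <1
  x=-1.036: |R|=0.72297 <1
  x=-0.774: |R|=0.64963 <1
  x=-0.577: |R|=0.65843 <1
  x=-1.776: |R|=1.45445 >1
  x=-1.500: |R|=1.09107 >1
Interval (-1.4141, 0).

(-1.4141, 0).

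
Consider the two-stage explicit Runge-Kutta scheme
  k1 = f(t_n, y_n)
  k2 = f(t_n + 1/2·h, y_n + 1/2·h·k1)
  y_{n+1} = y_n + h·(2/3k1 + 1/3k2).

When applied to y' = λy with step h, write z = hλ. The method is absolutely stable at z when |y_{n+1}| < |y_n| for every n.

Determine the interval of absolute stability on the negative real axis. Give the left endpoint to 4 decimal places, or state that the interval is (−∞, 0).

(-6.0000, 0).

With y'=λy (z=hλ):
  k1=λy_n ⇒ h·k1=z·y_n;  k2=λ(1+1/2z)y_n ⇒ h·k2=z(1+1/2z)y_n
  y_{n+1}/y_n = 1 + 2/3z + 1/3z(1+1/2z) = 1 + z + 1/6z²
  so R(z) = 1 + z + 1/6z².

Need |R(x)|<1, x<0.
x=-1.72: |R|=0.2269
R=1: x+1/6x²=0 ⇒ x=−6=-6.0000; min R=1−1/(4·1/6)=-0.5000>−1
Confirm numerically:
  x=-3.696: |R|=0.41926 <1
  x=-3.670: |R|=0.42518 <1
  x=-2.407: |R|=0.44139 <1
  x=-6.505: |R|=1.54750 >1
  x=-6.216: |R|=1.22378 >1
Interval (-6.0000, 0).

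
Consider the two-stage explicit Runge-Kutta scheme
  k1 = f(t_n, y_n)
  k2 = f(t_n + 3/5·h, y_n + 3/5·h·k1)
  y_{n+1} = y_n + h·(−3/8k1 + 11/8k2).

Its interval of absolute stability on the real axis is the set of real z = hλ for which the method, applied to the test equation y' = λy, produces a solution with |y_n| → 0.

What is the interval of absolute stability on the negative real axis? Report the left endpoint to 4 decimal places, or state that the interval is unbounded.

z∈(-1.2121,0).

Test eqn y'=λy, z=hλ:
  k1=λy_n ⇒ h·k1=z·y_n;  k2=λ(1+3/5z)y_n ⇒ h·k2=z(1+3/5z)y_n
  y_{n+1}/y_n = 1 − 3/8z + 11/8z(1+3/5z) = 1 + z + 33/40z²
  R(z) = 1 + z + 33/40z².

Solve |R(x)|<1 on ℝ⁻.
x=-1.08: |R|=0.8823
R=1: x+33/40x²=0 ⇒ x=−40/33=-1.2121; min R=1−1/(4·33/40)=0.6970>−1
Confirm numerically:
  x=-1.110: |R|=0.90648 <1
  x=-1.048: |R|=0.85810 <1
  x=-0.985: |R|=0.81544 <1
  x=-1.605: |R|=1.52022 >1
  x=-1.448: |R|=1.28178 >1
Interval (-1.2121, 0).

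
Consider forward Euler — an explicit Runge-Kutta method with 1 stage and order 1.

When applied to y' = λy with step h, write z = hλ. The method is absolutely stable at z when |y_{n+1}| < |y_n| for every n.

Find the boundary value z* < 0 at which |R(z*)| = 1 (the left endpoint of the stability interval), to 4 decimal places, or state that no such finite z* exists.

Set f=λy, z=hλ:
  order 1, 1-stage ⇒ R(z)=1+z
  (e.g. R(-0.77)=0.23000, |R|=0.23000)

Boundary: |R(x)|=1, x<0.
x=-0.77: |R|=0.2300
|R(-1.93)|=0.9300 |R(-1.47)|=0.4700 |R(-0.82)|=0.1800
Bisect:
  x_lo=-2.8145 |R|=1.8145  x_hi=-0.1226 |R|=0.8774
  mid=-1.46852 |R|=0.46852 →hi
  mid=-2.14149 |R|=1.14149 →lo
  mid=-1.80501 |R|=0.80501 →hi
  mid=-1.97325 |R|=0.97325 →hi
  mid=-2.05737 |R|=1.05737 →lo
  mid=-2.01531 |R|=1.01531 →lo
  mid=-1.99428 |R|=0.99428 →hi
  mid=-2.00479 |R|=1.00479 →lo
  ...
  [-2.00003,-1.99986] ⇒ x*=-2.0000
So |R|<1 on (-2.0000, 0).

z* = -2.0000.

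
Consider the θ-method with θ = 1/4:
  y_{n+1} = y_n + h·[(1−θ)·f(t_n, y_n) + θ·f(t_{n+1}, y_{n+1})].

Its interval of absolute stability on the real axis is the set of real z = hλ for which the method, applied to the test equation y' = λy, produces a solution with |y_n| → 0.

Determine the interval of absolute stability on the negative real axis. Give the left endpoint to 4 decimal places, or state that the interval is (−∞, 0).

z∈(-4.0000,0).

With y'=λy (z=hλ):
  y_{n+1} = y_n + z·[3/4·y_n + 1/4·y_{n+1}] ⇒ (1 − 1/4z)y_{n+1} = (1 + 3/4z)y_n
  so R(z) = (1 + 3/4z)/(1 − 1/4z).

Solve |R(x)|<1 on ℝ⁻.
x=-1.12: |R|=0.1250
R=−1: 1+3/4x = −1+1/4x ⇒ -1/2x=2 ⇒ x=2/(-1/2)=-4.0000
Confirm numerically:
  x=-3.586: |R|=0.89085 <1
  x=-2.470: |R|=0.52705 <1
  x=-2.110: |R|=0.38134 <1
  x=-4.545: |R|=1.12756 >1
  x=-4.317: |R|=1.07623 >1
  x=-4.143: |R|=1.03512 >1
Interval (-4.0000, 0).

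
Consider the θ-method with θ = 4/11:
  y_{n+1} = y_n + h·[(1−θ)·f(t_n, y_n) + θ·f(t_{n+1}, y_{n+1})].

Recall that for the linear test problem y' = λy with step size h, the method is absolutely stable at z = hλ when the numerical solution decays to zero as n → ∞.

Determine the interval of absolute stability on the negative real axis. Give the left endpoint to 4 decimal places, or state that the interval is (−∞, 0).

(-7.3333, 0).

Set f=λy, z=hλ:
  y_{n+1} = y_n + z·[7/11·y_n + 4/11·y_{n+1}] ⇒ (1 − 4/11z)y_{n+1} = (1 + 7/11z)y_n
  ⇒ R(z) = (1 + 7/11z)/(1 − 4/11z).

Need |R(x)|<1, x<0.
x=-1.69: |R|=0.0467
R=−1: 1+7/11x = −1+4/11x ⇒ -3/11x=2 ⇒ x=2/(-3/11)=-7.3333
Confirm numerically:
  x=-5.909: |R|=0.87663 <1
  x=-5.784: |R|=0.86384 <1
  x=-5.597: |R|=0.84399 <1
  x=-3.001: |R|=0.43501 <1
  x=-7.849: |R|=1.03649 >1
  x=-7.372: |R|=1.00287 >1
Stable set (-7.3333, 0).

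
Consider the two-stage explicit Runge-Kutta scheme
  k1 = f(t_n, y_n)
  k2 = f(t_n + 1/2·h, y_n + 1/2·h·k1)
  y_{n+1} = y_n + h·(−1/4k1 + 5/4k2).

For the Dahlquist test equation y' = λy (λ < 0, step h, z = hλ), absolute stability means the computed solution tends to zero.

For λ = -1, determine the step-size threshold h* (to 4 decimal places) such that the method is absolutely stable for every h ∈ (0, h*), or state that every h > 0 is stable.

(-1.6000,0); λ=-1 ⇒ h* = (8/5)/1 = 1.6000.

Test eqn y'=λy, z=hλ:
  k1=λy_n ⇒ h·k1=z·y_n;  k2=λ(1+1/2z)y_n ⇒ h·k2=z(1+1/2z)y_n
  y_{n+1}/y_n = 1 − 1/4z + 5/4z(1+1/2z) = 1 + z + 5/8z²
  Hence R(z) = 1 + z + 5/8z².

Solve |R(x)|<1 on ℝ⁻.
x=-1.28: |R|=0.7440
R=1: x+5/8x²=0 ⇒ x=−8/5=-1.6000; min R=1−1/(4·5/8)=0.6000>−1
Confirm numerically:
  x=-1.258: |R|=0.73110 <1
  x=-0.942: |R|=0.61260 <1
  x=-0.806: |R|=0.60002 <1
  x=-2.043: |R|=1.56566 >1
  x=-1.718: |R|=1.12670 >1
Interval (-1.6000, 0).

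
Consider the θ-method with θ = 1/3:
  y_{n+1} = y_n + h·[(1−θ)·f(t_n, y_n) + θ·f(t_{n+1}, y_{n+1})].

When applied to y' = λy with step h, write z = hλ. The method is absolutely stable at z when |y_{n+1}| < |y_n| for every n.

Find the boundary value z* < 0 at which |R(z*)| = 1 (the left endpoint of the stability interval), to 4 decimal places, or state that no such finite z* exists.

left endpoint -6.0000.

On y'=λy, z=hλ:
  y_{n+1} = y_n + z·[2/3·y_n + 1/3·y_{n+1}] ⇒ (1 − 1/3z)y_{n+1} = (1 + 2/3z)y_n
  Hence R(z) = (1 + 2/3z)/(1 − 1/3z).

Find x<0 with |R(x)|<1.
x=-0.65: |R|=0.4658
R=−1: 1+2/3x = −1+1/3x ⇒ -1/3x=2 ⇒ x=2/(-1/3)=-6.0000
Confirm numerically:
  x=-5.116: |R|=0.89108 <1
  x=-5.034: |R|=0.87976 <1
  x=-4.438: |R|=0.79000 <1
  x=-2.962: |R|=0.49044 <1
  x=-6.403: |R|=1.04286 >1
  x=-6.353: |R|=1.03774 >1
  x=-6.279: |R|=1.03007 >1
Interval (-6.0000, 0).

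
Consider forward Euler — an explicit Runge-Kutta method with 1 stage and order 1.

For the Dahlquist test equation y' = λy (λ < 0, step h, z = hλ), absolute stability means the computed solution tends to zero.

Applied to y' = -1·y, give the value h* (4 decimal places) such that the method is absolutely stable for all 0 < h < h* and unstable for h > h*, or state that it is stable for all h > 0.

(-2.0000,0); λ=-1 ⇒ h* = 2.0000.

On y'=λy, z=hλ:
  order 1, 1-stage ⇒ R(z)=1+z
  (e.g. R(-0.91)=0.09000, |R|=0.09000)

Need |R(x)|<1, x<0.
x=-0.91: |R|=0.0900
|R(-2.17)|=1.1700 |R(-1.29)|=0.2900 |R(-0.54)|=0.4600
Bisect:
  x_lo=-2.8654 |R|=1.8654  x_hi=-0.2301 |R|=0.7699
  mid=-1.54771 |R|=0.54771 →hi
  mid=-2.20653 |R|=1.20653 →lo
  mid=-1.87712 |R|=0.87712 →hi
  mid=-2.04183 |R|=1.04183 →lo
  mid=-1.95948 |R|=0.95948 →hi
  mid=-2.00065 |R|=1.00065 →lo
  mid=-1.98006 |R|=0.98006 →hi
  mid=-1.99036 |R|=0.99036 →hi
  mid=-1.99550 |R|=0.99550 →hi
  mid=-1.99808 |R|=0.99808 →hi
  ...
  [-2.00001,-1.99985] ⇒ x*=-2.0000
Stable set (-2.0000, 0).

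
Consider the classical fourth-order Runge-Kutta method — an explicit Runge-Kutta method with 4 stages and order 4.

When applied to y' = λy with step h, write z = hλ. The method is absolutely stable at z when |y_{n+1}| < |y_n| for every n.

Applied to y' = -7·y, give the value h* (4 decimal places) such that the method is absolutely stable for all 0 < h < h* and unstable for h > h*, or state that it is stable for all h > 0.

(-2.7853,0); λ=-7 ⇒ h* = 0.3979.

On y'=λy, z=hλ:
  order 4, 4-stage ⇒ R(z)=1+z+z^2/2+z^3/6+z^4/24
  (e.g. R(-0.86)=0.42658, |R|=0.42658)

Boundary: |R(x)|=1, x<0.
x=-0.86: |R|=0.4266
|R(-1.9)|=0.3048 |R(-1.55)|=0.2711 |R(-1.4)|=0.2827
Bisect:
  x_lo=-3.4277 |R|=2.4866  x_hi=-0.2883 |R|=0.7496
  mid=-1.85800 |R|=0.29562 →hi
  mid=-2.64287 |R|=0.80566 →hi
  mid=-3.03530 |R|=1.44717 →lo
  mid=-2.83909 |R|=1.08418 →lo
  mid=-2.74098 |R|=0.93521 →hi
  mid=-2.79003 |R|=1.00717 →lo
  mid=-2.76550 |R|=0.97057 →hi
  mid=-2.77777 |R|=0.98871 →hi
  mid=-2.78390 |R|=0.99790 →hi
  mid=-2.78697 |R|=1.00252 →lo
  ...
  [-2.78543,-2.78524] ⇒ x*=-2.7853
So |R|<1 on (-2.7853, 0).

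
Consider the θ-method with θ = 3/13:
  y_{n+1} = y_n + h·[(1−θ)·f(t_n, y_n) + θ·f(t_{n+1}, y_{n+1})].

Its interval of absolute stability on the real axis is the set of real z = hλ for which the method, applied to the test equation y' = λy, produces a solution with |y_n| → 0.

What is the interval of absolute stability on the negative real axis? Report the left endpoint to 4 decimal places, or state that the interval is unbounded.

(-3.7143, 0).

Set f=λy, z=hλ:
  y_{n+1} = y_n + z·[10/13·y_n + 3/13·y_{n+1}] ⇒ (1 − 3/13z)y_{n+1} = (1 + 10/13z)y_n
  ⇒ R(z) = (1 + 10/13z)/(1 − 3/13z).

Solve |R(x)|<1 on ℝ⁻.
x=-1.79: |R|=0.2667
R=−1: 1+10/13x = −1+3/13x ⇒ -7/13x=2 ⇒ x=2/(-7/13)=-3.7143
Confirm numerically:
  x=-3.552: |R|=0.95198 <1
  x=-3.006: |R|=0.77482 <1
  x=-2.831: |R|=0.71232 <1
  x=-4.185: |R|=1.12894 >1
  x=-3.906: |R|=1.05429 >1
So |R|<1 on (-3.7143, 0).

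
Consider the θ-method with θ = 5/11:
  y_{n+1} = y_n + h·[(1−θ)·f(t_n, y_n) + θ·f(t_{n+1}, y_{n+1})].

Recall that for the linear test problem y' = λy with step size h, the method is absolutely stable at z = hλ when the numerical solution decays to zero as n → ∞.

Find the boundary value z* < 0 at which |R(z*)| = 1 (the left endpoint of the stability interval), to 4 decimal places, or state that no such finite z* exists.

left endpoint -22.0000.

With y'=λy (z=hλ):
  y_{n+1} = y_n + z·[6/11·y_n + 5/11·y_{n+1}] ⇒ (1 − 5/11z)y_{n+1} = (1 + 6/11z)y_n
  ⇒ R(z) = (1 + 6/11z)/(1 − 5/11z).

Find x<0 with |R(x)|<1.
x=-1.26: |R|=0.1988
R=−1: 1+6/11x = −1+5/11x ⇒ -1/11x=2 ⇒ x=2/(-1/11)=-22.0000
Confirm numerically:
  x=-18.911: |R|=0.97074 <1
  x=-16.655: |R|=0.94330 <1
  x=-13.276: |R|=0.88726 <1
  x=-11.593: |R|=0.84910 <1
  x=-22.577: |R|=1.00466 >1
  x=-22.371: |R|=1.00302 >1
  x=-22.176: |R|=1.00144 >1
So |R|<1 on (-22.0000, 0).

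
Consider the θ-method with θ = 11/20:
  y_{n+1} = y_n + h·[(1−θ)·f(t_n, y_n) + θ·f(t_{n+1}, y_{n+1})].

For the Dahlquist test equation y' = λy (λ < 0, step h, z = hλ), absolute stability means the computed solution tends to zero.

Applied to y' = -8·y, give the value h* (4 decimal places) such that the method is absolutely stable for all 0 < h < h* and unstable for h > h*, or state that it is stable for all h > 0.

(−∞, 0) — no finite endpoint. Any h>0 works for λ=-8.

With y'=λy (z=hλ):
  y_{n+1} = y_n + z·[9/20·y_n + 11/20·y_{n+1}] ⇒ (1 − 11/20z)y_{n+1} = (1 + 9/20z)y_n
  ⇒ R(z) = (1 + 9/20z)/(1 − 11/20z).

Need |R(x)|<1, x<0.
x=-1.18: |R|=0.2844
x=-2: |R|=0.0476
x=-10: |R|=0.5385
x=-100: |R|=0.7857
θ=11/20≥1/2 ⇒ |1+9/20x|<|1−11/20x| ∀x<0 ⇒ interval (−∞,0).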